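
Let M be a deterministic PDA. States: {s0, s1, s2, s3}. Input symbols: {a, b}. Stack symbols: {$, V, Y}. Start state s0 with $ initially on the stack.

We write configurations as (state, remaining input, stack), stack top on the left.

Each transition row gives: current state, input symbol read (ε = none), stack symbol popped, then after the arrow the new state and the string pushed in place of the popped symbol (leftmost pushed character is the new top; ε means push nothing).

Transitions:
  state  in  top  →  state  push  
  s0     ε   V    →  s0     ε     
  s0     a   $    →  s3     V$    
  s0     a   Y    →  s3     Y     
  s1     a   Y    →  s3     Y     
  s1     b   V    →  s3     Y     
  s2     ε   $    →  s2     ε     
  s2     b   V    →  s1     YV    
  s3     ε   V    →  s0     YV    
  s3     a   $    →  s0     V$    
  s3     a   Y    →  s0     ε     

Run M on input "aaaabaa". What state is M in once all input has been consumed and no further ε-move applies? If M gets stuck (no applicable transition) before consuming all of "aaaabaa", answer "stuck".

stuck

(s0, aaaabaa, $)
  read a, top $: go to s3, push V$ → (s3, aaabaa, V$)
  ε-move, top V: go to s0, push YV → (s0, aaabaa, YV$)
  read a, top Y: go to s3, push Y → (s3, aabaa, YV$)
  read a, top Y: go to s0, push ε → (s0, abaa, V$)
  ε-move, top V: go to s0, push ε → (s0, abaa, $)
  read a, top $: go to s3, push V$ → (s3, baa, V$)
  ε-move, top V: go to s0, push YV → (s0, baa, YV$)
No transition for (s0, b, top Y); M blocks with input baa remaining.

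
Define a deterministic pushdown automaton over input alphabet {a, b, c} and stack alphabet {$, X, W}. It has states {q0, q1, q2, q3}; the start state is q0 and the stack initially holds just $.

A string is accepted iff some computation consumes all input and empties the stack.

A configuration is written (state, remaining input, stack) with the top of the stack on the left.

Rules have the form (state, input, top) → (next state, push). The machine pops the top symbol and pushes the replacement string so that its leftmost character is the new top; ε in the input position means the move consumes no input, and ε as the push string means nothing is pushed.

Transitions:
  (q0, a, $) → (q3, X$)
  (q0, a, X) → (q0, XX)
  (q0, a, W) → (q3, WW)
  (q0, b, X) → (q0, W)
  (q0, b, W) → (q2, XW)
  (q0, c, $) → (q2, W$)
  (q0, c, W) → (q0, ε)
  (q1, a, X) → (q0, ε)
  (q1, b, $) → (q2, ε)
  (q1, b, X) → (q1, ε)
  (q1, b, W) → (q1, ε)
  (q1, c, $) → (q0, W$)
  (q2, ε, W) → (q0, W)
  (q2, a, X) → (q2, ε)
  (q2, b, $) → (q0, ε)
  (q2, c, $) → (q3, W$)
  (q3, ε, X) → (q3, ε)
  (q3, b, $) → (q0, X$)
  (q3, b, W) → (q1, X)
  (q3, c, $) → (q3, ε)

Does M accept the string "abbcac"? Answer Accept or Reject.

(q0, abbcac, $)
  read a, top $: go to q3, push X$ → (q3, bbcac, X$)
  ε-move, top X: go to q3, push ε → (q3, bbcac, $)
  read b, top $: go to q0, push X$ → (q0, bcac, X$)
  read b, top X: go to q0, push W → (q0, cac, W$)
  read c, top W: go to q0, push ε → (q0, ac, $)
  read a, top $: go to q3, push X$ → (q3, c, X$)
  ε-move, top X: go to q3, push ε → (q3, c, $)
  read c, top $: go to q3, push ε → (q3, ε, ε)
All input consumed and the stack is empty.

Accept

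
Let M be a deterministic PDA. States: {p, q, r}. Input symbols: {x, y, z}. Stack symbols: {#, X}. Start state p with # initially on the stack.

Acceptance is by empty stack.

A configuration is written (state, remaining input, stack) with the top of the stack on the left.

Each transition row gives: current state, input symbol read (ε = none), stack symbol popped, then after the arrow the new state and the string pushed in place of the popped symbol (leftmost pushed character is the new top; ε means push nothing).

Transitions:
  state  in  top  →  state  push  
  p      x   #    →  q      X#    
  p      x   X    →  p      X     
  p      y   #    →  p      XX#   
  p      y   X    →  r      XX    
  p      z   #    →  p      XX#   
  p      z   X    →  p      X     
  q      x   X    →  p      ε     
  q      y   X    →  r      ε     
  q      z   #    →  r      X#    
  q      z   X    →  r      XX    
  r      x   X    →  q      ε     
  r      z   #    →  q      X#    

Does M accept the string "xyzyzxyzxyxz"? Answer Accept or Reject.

Reject

(p, xyzyzxyzxyxz, #)
  read x, top #: go to q, push X# → (q, yzyzxyzxyxz, X#)
  read y, top X: go to r, push ε → (r, zyzxyzxyxz, #)
  read z, top #: go to q, push X# → (q, yzxyzxyxz, X#)
  read y, top X: go to r, push ε → (r, zxyzxyxz, #)
  read z, top #: go to q, push X# → (q, xyzxyxz, X#)
  read x, top X: go to p, push ε → (p, yzxyxz, #)
  read y, top #: go to p, push XX# → (p, zxyxz, XX#)
  read z, top X: go to p, push X → (p, xyxz, XX#)
  read x, top X: go to p, push X → (p, yxz, XX#)
  read y, top X: go to r, push XX → (r, xz, XXX#)
  read x, top X: go to q, push ε → (q, z, XX#)
  read z, top X: go to r, push XX → (r, ε, XXX#)
All input consumed; stack is XXX#, not empty, and no further ε-move applies.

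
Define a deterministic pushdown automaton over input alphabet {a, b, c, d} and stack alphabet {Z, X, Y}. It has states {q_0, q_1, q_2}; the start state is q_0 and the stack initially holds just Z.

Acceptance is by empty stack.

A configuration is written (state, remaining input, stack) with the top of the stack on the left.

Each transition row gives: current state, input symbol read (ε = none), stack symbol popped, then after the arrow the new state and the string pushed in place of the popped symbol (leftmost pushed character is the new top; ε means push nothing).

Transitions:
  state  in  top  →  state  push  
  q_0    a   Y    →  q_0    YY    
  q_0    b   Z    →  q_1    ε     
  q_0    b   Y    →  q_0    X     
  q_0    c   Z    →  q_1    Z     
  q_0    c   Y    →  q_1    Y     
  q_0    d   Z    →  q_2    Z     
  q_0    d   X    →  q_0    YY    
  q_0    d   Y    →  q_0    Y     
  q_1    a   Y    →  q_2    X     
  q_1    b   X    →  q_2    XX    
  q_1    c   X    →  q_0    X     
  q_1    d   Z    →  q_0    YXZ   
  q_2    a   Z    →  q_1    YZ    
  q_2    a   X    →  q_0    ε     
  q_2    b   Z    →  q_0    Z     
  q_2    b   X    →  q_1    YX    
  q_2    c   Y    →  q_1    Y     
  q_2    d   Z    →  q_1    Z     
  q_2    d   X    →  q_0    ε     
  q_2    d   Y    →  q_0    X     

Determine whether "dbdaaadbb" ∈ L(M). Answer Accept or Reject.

(q_0, dbdaaadbb, Z)
  read d, top Z: go to q_2, push Z → (q_2, bdaaadbb, Z)
  read b, top Z: go to q_0, push Z → (q_0, daaadbb, Z)
  read d, top Z: go to q_2, push Z → (q_2, aaadbb, Z)
  read a, top Z: go to q_1, push YZ → (q_1, aadbb, YZ)
  read a, top Y: go to q_2, push X → (q_2, adbb, XZ)
  read a, top X: go to q_0, push ε → (q_0, dbb, Z)
  read d, top Z: go to q_2, push Z → (q_2, bb, Z)
  read b, top Z: go to q_0, push Z → (q_0, b, Z)
  read b, top Z: go to q_1, push ε → (q_1, ε, ε)
All input consumed and the stack is empty.

Accept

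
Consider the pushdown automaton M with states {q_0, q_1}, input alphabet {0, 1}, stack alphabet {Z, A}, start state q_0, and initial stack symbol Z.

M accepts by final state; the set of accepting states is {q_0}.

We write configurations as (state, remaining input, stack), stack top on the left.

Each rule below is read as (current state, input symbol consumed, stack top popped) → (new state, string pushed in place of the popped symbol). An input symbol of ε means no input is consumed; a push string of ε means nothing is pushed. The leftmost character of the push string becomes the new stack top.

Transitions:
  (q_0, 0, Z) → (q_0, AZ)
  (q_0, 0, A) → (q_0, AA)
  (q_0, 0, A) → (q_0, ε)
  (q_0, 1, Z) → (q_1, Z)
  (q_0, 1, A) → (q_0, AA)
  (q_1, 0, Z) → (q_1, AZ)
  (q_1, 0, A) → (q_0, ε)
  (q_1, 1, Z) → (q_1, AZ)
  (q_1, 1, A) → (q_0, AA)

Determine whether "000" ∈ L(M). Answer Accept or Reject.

One accepting computation: (q_0, 000, Z) ⊢ (q_0, 00, AZ) ⊢ (q_0, 0, AAZ) ⊢ (q_0, ε, AAAZ)
All input consumed and state q_0 ∈ F.

Accept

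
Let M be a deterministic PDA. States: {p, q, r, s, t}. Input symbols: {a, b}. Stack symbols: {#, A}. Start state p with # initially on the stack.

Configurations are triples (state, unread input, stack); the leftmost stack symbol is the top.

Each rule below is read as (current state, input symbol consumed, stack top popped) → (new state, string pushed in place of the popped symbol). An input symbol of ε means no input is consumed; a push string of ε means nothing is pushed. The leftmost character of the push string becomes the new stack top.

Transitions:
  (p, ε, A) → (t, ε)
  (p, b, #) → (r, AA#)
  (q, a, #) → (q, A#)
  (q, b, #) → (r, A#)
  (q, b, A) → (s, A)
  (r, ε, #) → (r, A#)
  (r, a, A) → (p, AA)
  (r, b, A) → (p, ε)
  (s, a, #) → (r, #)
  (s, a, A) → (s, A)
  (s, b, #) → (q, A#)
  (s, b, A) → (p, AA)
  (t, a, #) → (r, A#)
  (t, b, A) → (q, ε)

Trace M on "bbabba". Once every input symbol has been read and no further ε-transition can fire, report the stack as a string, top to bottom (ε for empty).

AA#

(p, bbabba, #)
  read b, top #: go to r, push AA# → (r, babba, AA#)
  read b, top A: go to p, push ε → (p, abba, A#)
  ε-move, top A: go to t, push ε → (t, abba, #)
  read a, top #: go to r, push A# → (r, bba, A#)
  read b, top A: go to p, push ε → (p, ba, #)
  read b, top #: go to r, push AA# → (r, a, AA#)
  read a, top A: go to p, push AA → (p, ε, AAA#)
  ε-move, top A: go to t, push ε → (t, ε, AA#)
All input consumed in state t with stack AA#.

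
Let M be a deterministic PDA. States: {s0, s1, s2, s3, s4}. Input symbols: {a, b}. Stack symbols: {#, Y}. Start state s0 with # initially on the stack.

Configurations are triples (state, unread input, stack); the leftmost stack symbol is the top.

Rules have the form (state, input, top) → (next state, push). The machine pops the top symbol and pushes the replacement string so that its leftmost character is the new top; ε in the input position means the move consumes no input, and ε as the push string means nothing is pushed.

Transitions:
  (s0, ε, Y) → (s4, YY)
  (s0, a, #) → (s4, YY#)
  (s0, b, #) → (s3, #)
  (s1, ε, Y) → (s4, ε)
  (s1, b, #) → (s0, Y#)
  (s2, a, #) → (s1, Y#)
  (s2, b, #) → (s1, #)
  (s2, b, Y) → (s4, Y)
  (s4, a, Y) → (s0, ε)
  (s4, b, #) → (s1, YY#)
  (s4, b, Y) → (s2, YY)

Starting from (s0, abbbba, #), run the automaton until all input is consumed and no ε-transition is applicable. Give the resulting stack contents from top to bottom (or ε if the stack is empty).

YYYY#

(s0, abbbba, #)
  read a, top #: go to s4, push YY# → (s4, bbbba, YY#)
  read b, top Y: go to s2, push YY → (s2, bbba, YYY#)
  read b, top Y: go to s4, push Y → (s4, bba, YYY#)
  read b, top Y: go to s2, push YY → (s2, ba, YYYY#)
  read b, top Y: go to s4, push Y → (s4, a, YYYY#)
  read a, top Y: go to s0, push ε → (s0, ε, YYY#)
  ε-move, top Y: go to s4, push YY → (s4, ε, YYYY#)
All input consumed in state s4 with stack YYYY#.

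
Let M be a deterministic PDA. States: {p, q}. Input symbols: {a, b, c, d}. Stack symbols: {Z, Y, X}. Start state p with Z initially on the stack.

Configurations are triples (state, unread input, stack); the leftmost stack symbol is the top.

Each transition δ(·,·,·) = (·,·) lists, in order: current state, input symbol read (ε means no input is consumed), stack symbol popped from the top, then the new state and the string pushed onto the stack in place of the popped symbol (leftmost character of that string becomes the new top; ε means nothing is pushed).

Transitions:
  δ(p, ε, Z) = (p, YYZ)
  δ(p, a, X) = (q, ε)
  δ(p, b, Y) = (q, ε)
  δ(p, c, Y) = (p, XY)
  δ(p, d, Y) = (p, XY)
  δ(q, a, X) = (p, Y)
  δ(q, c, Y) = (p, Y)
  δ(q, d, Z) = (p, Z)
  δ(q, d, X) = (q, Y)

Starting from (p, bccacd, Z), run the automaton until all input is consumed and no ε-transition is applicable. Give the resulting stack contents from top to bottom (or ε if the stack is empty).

XYZ

(p, bccacd, Z) ⊢ (p, bccacd, YYZ) ⊢ (q, ccacd, YZ) ⊢ (p, cacd, YZ) ⊢ (p, acd, XYZ) ⊢ (q, cd, YZ) ⊢ (p, d, YZ) ⊢ (p, ε, XYZ)
All input consumed in state p with stack XYZ.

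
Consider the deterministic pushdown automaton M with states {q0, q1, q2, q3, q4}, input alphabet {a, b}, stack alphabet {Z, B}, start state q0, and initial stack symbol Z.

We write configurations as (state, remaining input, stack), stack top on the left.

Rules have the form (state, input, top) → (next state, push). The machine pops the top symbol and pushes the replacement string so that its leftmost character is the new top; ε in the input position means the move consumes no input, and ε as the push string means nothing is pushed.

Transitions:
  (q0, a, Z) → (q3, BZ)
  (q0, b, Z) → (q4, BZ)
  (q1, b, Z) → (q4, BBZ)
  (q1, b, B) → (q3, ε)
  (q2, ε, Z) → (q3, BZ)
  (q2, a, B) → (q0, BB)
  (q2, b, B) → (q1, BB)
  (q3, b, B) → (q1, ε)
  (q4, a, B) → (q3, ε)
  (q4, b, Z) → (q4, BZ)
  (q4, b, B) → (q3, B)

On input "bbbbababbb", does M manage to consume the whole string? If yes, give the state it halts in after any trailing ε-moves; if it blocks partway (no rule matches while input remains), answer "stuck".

stuck

(q0, bbbbababbb, Z)
  read b, top Z: go to q4, push BZ → (q4, bbbababbb, BZ)
  read b, top B: go to q3, push B → (q3, bbababbb, BZ)
  read b, top B: go to q1, push ε → (q1, bababbb, Z)
  read b, top Z: go to q4, push BBZ → (q4, ababbb, BBZ)
  read a, top B: go to q3, push ε → (q3, babbb, BZ)
  read b, top B: go to q1, push ε → (q1, abbb, Z)
No transition for (q1, a, top Z); M blocks with input abbb remaining.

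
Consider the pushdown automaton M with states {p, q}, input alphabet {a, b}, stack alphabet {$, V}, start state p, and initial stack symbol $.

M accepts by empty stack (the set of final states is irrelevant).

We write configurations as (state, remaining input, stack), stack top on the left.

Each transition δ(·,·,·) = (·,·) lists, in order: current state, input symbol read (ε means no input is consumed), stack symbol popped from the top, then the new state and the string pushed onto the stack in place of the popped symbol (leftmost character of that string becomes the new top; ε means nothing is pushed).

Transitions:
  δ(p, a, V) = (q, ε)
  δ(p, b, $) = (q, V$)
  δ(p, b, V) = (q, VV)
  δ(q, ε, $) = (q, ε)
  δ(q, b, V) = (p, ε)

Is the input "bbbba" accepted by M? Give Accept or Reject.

No computation consumes all input and empties the stack.

Reject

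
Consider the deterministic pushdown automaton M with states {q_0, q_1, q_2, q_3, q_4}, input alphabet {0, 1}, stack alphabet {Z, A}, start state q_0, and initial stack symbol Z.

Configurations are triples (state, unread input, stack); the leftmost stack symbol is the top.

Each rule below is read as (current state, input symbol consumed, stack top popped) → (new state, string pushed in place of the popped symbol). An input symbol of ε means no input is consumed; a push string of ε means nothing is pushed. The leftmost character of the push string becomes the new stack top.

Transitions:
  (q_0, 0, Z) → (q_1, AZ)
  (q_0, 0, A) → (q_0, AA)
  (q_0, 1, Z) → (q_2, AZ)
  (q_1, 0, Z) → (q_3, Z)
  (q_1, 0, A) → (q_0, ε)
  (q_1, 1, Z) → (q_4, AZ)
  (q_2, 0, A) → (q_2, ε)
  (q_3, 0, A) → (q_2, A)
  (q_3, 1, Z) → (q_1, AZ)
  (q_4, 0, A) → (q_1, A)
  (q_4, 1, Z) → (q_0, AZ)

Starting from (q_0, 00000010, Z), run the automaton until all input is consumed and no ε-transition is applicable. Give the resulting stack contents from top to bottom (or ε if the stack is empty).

(q_0, 00000010, Z)
  read 0, top Z: go to q_1, push AZ → (q_1, 0000010, AZ)
  read 0, top A: go to q_0, push ε → (q_0, 000010, Z)
  read 0, top Z: go to q_1, push AZ → (q_1, 00010, AZ)
  read 0, top A: go to q_0, push ε → (q_0, 0010, Z)
  read 0, top Z: go to q_1, push AZ → (q_1, 010, AZ)
  read 0, top A: go to q_0, push ε → (q_0, 10, Z)
  read 1, top Z: go to q_2, push AZ → (q_2, 0, AZ)
  read 0, top A: go to q_2, push ε → (q_2, ε, Z)
All input consumed in state q_2 with stack Z.

Z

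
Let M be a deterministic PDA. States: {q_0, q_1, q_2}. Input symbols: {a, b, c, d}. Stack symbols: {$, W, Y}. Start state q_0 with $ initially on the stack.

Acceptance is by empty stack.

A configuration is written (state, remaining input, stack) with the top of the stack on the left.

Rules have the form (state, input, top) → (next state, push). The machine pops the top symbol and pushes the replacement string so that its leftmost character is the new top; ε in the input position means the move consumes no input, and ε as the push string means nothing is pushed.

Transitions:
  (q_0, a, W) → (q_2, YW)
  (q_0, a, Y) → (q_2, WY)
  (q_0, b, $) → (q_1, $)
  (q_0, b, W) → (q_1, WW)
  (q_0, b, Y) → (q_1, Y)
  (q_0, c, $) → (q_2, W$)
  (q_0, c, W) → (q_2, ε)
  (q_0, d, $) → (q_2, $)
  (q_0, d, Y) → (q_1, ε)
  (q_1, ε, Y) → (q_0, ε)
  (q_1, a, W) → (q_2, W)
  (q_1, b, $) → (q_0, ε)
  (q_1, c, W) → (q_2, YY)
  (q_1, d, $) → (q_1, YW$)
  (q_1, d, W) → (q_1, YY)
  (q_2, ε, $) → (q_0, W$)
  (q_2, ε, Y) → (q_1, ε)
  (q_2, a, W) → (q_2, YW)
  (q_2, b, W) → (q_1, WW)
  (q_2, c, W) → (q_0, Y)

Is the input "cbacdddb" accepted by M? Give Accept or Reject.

Accept

(q_0, cbacdddb, $)
  read c, top $: go to q_2, push W$ → (q_2, bacdddb, W$)
  read b, top W: go to q_1, push WW → (q_1, acdddb, WW$)
  read a, top W: go to q_2, push W → (q_2, cdddb, WW$)
  read c, top W: go to q_0, push Y → (q_0, dddb, YW$)
  read d, top Y: go to q_1, push ε → (q_1, ddb, W$)
  read d, top W: go to q_1, push YY → (q_1, db, YY$)
  ε-move, top Y: go to q_0, push ε → (q_0, db, Y$)
  read d, top Y: go to q_1, push ε → (q_1, b, $)
  read b, top $: go to q_0, push ε → (q_0, ε, ε)
All input consumed and the stack is empty.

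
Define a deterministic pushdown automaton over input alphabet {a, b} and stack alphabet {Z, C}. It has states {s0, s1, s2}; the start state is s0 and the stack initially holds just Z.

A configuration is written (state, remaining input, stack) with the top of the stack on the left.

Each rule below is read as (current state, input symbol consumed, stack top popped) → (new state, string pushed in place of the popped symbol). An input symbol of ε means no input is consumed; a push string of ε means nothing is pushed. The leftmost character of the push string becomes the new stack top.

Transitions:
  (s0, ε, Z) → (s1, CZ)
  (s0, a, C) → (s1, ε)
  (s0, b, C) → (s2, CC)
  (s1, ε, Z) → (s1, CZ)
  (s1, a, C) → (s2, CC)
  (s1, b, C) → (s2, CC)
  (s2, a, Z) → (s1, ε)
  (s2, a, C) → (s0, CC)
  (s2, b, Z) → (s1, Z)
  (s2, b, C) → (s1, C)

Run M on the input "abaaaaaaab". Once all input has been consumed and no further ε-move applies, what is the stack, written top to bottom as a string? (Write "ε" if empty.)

(s0, abaaaaaaab, Z) ⊢ (s1, abaaaaaaab, CZ) ⊢ (s2, baaaaaaab, CCZ) ⊢ (s1, aaaaaaab, CCZ) ⊢ (s2, aaaaaab, CCCZ) ⊢ (s0, aaaaab, CCCCZ) ⊢ (s1, aaaab, CCCZ) ⊢ (s2, aaab, CCCCZ) ⊢ (s0, aab, CCCCCZ) ⊢ (s1, ab, CCCCZ) ⊢ (s2, b, CCCCCZ) ⊢ (s1, ε, CCCCCZ)
All input consumed in state s1 with stack CCCCCZ.

CCCCCZ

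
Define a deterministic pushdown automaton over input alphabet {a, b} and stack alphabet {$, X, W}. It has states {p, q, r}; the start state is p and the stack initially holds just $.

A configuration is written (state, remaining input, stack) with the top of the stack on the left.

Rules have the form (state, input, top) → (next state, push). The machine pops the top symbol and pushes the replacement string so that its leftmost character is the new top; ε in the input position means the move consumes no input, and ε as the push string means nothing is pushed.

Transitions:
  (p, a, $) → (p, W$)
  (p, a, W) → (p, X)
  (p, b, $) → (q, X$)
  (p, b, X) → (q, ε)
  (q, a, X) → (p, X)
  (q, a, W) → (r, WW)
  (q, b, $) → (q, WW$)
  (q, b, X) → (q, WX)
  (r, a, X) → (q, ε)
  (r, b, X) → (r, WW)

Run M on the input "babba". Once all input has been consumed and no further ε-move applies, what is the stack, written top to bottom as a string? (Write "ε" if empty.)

(p, babba, $)
  read b, top $: go to q, push X$ → (q, abba, X$)
  read a, top X: go to p, push X → (p, bba, X$)
  read b, top X: go to q, push ε → (q, ba, $)
  read b, top $: go to q, push WW$ → (q, a, WW$)
  read a, top W: go to r, push WW → (r, ε, WWW$)
All input consumed in state r with stack WWW$.

WWW$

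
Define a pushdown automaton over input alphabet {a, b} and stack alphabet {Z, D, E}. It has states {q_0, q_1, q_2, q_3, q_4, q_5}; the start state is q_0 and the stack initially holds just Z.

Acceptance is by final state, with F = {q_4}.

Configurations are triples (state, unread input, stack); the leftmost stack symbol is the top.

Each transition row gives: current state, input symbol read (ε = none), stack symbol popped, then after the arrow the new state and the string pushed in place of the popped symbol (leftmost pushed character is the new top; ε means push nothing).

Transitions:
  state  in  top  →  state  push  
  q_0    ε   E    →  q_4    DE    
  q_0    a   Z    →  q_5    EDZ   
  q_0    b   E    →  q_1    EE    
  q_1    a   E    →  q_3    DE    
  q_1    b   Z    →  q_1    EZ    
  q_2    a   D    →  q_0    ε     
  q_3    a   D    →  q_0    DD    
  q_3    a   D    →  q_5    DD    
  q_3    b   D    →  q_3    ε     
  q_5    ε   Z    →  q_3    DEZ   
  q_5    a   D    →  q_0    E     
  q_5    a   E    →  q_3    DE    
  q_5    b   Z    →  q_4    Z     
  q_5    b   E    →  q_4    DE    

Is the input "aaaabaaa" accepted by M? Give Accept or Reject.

One accepting computation: (q_0, aaaabaaa, Z) ⊢ (q_5, aaabaaa, EDZ) ⊢ (q_3, aabaaa, DEDZ) ⊢ (q_5, abaaa, DDEDZ) ⊢ (q_0, baaa, EDEDZ) ⊢ (q_1, aaa, EEDEDZ) ⊢ (q_3, aa, DEEDEDZ) ⊢ (q_5, a, DDEEDEDZ) ⊢ (q_0, ε, EDEEDEDZ) ⊢ (q_4, ε, DEDEEDEDZ)
All input consumed and state q_4 ∈ F.

Accept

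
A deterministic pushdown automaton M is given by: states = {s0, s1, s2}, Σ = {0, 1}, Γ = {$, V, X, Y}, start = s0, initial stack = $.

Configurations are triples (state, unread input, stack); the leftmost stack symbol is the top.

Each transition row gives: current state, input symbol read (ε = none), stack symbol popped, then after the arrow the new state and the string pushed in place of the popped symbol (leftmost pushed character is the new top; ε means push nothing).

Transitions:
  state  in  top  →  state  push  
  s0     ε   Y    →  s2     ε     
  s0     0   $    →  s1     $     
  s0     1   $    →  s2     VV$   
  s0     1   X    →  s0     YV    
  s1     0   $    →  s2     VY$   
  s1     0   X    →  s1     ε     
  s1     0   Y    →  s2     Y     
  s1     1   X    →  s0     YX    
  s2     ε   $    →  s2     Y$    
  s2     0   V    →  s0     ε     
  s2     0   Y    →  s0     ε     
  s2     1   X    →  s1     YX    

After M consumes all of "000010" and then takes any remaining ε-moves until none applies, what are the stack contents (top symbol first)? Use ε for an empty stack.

V$

(s0, 000010, $) ⊢ (s1, 00010, $) ⊢ (s2, 0010, VY$) ⊢ (s0, 010, Y$) ⊢ (s2, 010, $) ⊢ (s2, 010, Y$) ⊢ (s0, 10, $) ⊢ (s2, 0, VV$) ⊢ (s0, ε, V$)
All input consumed in state s0 with stack V$.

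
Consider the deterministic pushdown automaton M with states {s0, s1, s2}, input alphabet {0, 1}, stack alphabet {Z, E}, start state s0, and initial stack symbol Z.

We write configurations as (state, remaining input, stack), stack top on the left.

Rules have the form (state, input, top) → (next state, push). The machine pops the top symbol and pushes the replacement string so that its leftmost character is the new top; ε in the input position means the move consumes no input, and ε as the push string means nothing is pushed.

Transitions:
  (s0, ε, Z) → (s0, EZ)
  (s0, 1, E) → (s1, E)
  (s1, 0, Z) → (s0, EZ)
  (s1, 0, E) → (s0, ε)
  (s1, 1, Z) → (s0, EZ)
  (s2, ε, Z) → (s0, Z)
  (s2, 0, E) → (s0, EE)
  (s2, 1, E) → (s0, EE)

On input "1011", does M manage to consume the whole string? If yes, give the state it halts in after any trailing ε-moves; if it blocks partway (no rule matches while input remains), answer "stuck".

(s0, 1011, Z)
  ε-move, top Z: go to s0, push EZ → (s0, 1011, EZ)
  read 1, top E: go to s1, push E → (s1, 011, EZ)
  read 0, top E: go to s0, push ε → (s0, 11, Z)
  ε-move, top Z: go to s0, push EZ → (s0, 11, EZ)
  read 1, top E: go to s1, push E → (s1, 1, EZ)
No transition for (s1, 1, top E); M blocks with input 1 remaining.

stuck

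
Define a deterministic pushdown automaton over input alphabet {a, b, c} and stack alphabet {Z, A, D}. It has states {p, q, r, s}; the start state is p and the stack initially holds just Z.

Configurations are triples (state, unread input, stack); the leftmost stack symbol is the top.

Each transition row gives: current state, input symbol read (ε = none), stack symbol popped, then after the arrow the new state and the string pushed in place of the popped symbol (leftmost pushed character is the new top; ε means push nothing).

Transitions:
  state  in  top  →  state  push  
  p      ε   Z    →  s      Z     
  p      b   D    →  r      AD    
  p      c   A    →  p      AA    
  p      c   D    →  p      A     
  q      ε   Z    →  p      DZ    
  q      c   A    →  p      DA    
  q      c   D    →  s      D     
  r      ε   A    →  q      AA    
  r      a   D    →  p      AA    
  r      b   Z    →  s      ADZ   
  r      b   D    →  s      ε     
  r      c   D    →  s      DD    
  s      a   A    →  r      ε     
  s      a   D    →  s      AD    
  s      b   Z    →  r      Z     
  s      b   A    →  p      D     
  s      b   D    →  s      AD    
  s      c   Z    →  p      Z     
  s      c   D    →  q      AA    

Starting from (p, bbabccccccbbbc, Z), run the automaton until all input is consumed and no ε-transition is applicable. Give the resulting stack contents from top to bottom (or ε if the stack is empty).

ADZ

(p, bbabccccccbbbc, Z) ⊢ (s, bbabccccccbbbc, Z) ⊢ (r, babccccccbbbc, Z) ⊢ (s, abccccccbbbc, ADZ) ⊢ (r, bccccccbbbc, DZ) ⊢ (s, ccccccbbbc, Z) ⊢ (p, cccccbbbc, Z) ⊢ (s, cccccbbbc, Z) ⊢ (p, ccccbbbc, Z) ⊢ (s, ccccbbbc, Z) ⊢ (p, cccbbbc, Z) ⊢ (s, cccbbbc, Z) ⊢ (p, ccbbbc, Z) ⊢ (s, ccbbbc, Z) ⊢ (p, cbbbc, Z) ⊢ (s, cbbbc, Z) ⊢ (p, bbbc, Z) ⊢ (s, bbbc, Z) ⊢ (r, bbc, Z) ⊢ (s, bc, ADZ) ⊢ (p, c, DDZ) ⊢ (p, ε, ADZ)
All input consumed in state p with stack ADZ.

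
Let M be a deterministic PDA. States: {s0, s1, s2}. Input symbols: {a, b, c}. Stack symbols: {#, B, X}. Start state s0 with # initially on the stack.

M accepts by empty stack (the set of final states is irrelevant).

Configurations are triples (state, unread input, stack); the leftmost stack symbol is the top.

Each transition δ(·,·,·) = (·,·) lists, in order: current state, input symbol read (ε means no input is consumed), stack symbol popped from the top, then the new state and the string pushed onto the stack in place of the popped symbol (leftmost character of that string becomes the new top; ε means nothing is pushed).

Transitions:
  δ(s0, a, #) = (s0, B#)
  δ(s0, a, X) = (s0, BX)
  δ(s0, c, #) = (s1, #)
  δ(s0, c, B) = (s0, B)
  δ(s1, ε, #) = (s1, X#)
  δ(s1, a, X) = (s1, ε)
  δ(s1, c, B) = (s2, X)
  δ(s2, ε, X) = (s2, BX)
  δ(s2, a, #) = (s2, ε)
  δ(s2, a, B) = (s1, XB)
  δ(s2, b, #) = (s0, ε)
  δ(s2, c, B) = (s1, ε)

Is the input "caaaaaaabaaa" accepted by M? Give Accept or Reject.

Reject

(s0, caaaaaaabaaa, #)
  read c, top #: go to s1, push # → (s1, aaaaaaabaaa, #)
  ε-move, top #: go to s1, push X# → (s1, aaaaaaabaaa, X#)
  read a, top X: go to s1, push ε → (s1, aaaaaabaaa, #)
  ε-move, top #: go to s1, push X# → (s1, aaaaaabaaa, X#)
  read a, top X: go to s1, push ε → (s1, aaaaabaaa, #)
  ε-move, top #: go to s1, push X# → (s1, aaaaabaaa, X#)
  read a, top X: go to s1, push ε → (s1, aaaabaaa, #)
  ε-move, top #: go to s1, push X# → (s1, aaaabaaa, X#)
  read a, top X: go to s1, push ε → (s1, aaabaaa, #)
  ε-move, top #: go to s1, push X# → (s1, aaabaaa, X#)
  read a, top X: go to s1, push ε → (s1, aabaaa, #)
  ε-move, top #: go to s1, push X# → (s1, aabaaa, X#)
  read a, top X: go to s1, push ε → (s1, abaaa, #)
  ε-move, top #: go to s1, push X# → (s1, abaaa, X#)
  read a, top X: go to s1, push ε → (s1, baaa, #)
  ε-move, top #: go to s1, push X# → (s1, baaa, X#)
No transition applies at (s1, baaa, X#); input not fully consumed.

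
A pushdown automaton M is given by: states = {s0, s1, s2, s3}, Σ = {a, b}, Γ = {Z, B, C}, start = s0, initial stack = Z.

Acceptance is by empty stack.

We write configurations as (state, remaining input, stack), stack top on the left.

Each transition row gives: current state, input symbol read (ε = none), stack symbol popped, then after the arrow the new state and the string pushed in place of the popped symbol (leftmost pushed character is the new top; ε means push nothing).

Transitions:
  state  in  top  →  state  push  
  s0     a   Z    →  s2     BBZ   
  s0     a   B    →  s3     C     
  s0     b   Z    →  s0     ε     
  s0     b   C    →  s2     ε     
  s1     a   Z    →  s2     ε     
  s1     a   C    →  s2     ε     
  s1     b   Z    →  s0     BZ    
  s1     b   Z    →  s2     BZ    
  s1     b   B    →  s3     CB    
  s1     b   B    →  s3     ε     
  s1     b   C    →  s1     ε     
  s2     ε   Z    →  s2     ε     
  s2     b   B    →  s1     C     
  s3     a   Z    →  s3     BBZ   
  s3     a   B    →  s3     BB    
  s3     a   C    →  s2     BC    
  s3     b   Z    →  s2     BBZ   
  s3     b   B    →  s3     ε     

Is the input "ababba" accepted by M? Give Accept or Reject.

Accept

One accepting computation: (s0, ababba, Z) ⊢ (s2, babba, BBZ) ⊢ (s1, abba, CBZ) ⊢ (s2, bba, BZ) ⊢ (s1, ba, CZ) ⊢ (s1, a, Z) ⊢ (s2, ε, ε)
All input consumed and the stack is empty.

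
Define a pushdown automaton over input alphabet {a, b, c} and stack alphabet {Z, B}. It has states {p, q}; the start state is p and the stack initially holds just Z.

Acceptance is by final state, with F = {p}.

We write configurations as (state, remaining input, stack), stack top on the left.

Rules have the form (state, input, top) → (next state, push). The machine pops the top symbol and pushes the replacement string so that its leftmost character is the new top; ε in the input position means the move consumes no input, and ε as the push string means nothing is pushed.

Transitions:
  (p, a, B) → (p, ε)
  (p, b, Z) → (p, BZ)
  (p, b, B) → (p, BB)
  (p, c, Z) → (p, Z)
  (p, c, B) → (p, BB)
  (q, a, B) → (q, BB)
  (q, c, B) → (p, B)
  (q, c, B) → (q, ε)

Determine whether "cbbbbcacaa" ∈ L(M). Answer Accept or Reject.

Accept

One accepting computation: (p, cbbbbcacaa, Z) ⊢ (p, bbbbcacaa, Z) ⊢ (p, bbbcacaa, BZ) ⊢ (p, bbcacaa, BBZ) ⊢ (p, bcacaa, BBBZ) ⊢ (p, cacaa, BBBBZ) ⊢ (p, acaa, BBBBBZ) ⊢ (p, caa, BBBBZ) ⊢ (p, aa, BBBBBZ) ⊢ (p, a, BBBBZ) ⊢ (p, ε, BBBZ)
All input consumed and state p ∈ F.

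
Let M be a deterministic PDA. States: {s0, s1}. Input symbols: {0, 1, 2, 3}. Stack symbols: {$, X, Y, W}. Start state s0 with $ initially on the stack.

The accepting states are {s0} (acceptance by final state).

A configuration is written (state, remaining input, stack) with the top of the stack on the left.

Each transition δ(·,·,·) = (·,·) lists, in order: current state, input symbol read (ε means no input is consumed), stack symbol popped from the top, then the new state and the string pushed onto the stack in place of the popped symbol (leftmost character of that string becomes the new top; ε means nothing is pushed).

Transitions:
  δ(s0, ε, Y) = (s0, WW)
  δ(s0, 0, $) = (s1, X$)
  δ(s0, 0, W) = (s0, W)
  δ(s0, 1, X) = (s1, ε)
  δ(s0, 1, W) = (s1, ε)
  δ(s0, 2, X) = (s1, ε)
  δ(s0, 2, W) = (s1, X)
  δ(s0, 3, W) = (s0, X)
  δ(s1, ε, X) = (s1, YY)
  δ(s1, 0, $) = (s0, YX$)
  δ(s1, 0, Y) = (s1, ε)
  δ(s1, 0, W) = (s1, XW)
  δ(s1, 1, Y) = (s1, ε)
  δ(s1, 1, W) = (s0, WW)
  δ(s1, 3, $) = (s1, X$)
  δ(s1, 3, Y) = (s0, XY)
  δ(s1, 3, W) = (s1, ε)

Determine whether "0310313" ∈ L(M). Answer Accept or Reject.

Accept

(s0, 0310313, $) ⊢ (s1, 310313, X$) ⊢ (s1, 310313, YY$) ⊢ (s0, 10313, XYY$) ⊢ (s1, 0313, YY$) ⊢ (s1, 313, Y$) ⊢ (s0, 13, XY$) ⊢ (s1, 3, Y$) ⊢ (s0, ε, XY$)
All input consumed; state s0 ∈ F.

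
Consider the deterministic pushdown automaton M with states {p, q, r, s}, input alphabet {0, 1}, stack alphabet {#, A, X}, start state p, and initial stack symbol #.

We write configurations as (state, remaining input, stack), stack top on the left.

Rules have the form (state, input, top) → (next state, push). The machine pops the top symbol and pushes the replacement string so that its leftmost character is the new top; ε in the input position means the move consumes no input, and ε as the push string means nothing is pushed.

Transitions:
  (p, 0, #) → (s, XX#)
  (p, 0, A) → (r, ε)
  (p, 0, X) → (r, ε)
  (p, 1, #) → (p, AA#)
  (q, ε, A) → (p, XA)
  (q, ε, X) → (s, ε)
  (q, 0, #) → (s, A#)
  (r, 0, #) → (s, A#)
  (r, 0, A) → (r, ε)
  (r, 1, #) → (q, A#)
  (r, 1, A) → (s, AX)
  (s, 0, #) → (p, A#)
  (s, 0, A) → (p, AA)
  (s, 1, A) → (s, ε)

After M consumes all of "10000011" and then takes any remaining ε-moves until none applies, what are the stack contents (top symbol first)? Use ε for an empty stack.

X#

(p, 10000011, #)
  read 1, top #: go to p, push AA# → (p, 0000011, AA#)
  read 0, top A: go to r, push ε → (r, 000011, A#)
  read 0, top A: go to r, push ε → (r, 00011, #)
  read 0, top #: go to s, push A# → (s, 0011, A#)
  read 0, top A: go to p, push AA → (p, 011, AA#)
  read 0, top A: go to r, push ε → (r, 11, A#)
  read 1, top A: go to s, push AX → (s, 1, AX#)
  read 1, top A: go to s, push ε → (s, ε, X#)
All input consumed in state s with stack X#.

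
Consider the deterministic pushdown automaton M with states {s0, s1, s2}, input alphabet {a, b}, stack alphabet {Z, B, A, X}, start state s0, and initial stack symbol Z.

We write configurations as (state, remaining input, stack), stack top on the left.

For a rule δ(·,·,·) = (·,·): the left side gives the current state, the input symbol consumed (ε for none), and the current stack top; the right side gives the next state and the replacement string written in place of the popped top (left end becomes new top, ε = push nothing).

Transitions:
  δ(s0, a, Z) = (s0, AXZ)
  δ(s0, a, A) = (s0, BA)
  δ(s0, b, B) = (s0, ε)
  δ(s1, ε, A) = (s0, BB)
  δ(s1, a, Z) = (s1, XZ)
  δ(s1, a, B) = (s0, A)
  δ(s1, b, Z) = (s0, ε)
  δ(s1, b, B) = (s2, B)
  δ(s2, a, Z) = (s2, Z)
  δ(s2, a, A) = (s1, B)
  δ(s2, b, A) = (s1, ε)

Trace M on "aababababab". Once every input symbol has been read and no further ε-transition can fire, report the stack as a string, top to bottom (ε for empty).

AXZ

(s0, aababababab, Z) ⊢ (s0, ababababab, AXZ) ⊢ (s0, babababab, BAXZ) ⊢ (s0, abababab, AXZ) ⊢ (s0, bababab, BAXZ) ⊢ (s0, ababab, AXZ) ⊢ (s0, babab, BAXZ) ⊢ (s0, abab, AXZ) ⊢ (s0, bab, BAXZ) ⊢ (s0, ab, AXZ) ⊢ (s0, b, BAXZ) ⊢ (s0, ε, AXZ)
All input consumed in state s0 with stack AXZ.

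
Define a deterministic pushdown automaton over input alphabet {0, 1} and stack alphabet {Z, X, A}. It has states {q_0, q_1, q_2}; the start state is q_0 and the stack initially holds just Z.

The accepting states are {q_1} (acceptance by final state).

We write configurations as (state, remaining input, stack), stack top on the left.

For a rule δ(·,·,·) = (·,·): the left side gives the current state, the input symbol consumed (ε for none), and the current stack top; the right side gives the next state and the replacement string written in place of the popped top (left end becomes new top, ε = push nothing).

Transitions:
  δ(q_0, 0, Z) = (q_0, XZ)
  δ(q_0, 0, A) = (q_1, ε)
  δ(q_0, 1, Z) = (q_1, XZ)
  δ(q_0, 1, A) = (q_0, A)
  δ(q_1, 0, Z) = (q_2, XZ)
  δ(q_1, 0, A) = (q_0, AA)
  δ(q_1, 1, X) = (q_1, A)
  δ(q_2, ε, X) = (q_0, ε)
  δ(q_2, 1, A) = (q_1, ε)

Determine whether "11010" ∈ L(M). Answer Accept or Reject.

Accept

(q_0, 11010, Z) ⊢ (q_1, 1010, XZ) ⊢ (q_1, 010, AZ) ⊢ (q_0, 10, AAZ) ⊢ (q_0, 0, AAZ) ⊢ (q_1, ε, AZ)
All input consumed; state q_1 ∈ F.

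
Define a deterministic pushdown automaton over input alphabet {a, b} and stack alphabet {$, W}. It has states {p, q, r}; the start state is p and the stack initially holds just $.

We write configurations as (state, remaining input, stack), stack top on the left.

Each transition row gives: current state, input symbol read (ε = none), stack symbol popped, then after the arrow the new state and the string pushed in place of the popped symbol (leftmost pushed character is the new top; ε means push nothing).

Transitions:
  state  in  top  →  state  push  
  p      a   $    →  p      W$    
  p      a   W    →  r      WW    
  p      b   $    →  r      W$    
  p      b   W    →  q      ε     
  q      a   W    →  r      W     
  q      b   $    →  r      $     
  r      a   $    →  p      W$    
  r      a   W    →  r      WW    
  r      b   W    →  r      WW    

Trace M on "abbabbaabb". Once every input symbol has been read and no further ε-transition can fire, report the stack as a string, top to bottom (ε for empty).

WWWW$

(p, abbabbaabb, $)
  read a, top $: go to p, push W$ → (p, bbabbaabb, W$)
  read b, top W: go to q, push ε → (q, babbaabb, $)
  read b, top $: go to r, push $ → (r, abbaabb, $)
  read a, top $: go to p, push W$ → (p, bbaabb, W$)
  read b, top W: go to q, push ε → (q, baabb, $)
  read b, top $: go to r, push $ → (r, aabb, $)
  read a, top $: go to p, push W$ → (p, abb, W$)
  read a, top W: go to r, push WW → (r, bb, WW$)
  read b, top W: go to r, push WW → (r, b, WWW$)
  read b, top W: go to r, push WW → (r, ε, WWWW$)
All input consumed in state r with stack WWWW$.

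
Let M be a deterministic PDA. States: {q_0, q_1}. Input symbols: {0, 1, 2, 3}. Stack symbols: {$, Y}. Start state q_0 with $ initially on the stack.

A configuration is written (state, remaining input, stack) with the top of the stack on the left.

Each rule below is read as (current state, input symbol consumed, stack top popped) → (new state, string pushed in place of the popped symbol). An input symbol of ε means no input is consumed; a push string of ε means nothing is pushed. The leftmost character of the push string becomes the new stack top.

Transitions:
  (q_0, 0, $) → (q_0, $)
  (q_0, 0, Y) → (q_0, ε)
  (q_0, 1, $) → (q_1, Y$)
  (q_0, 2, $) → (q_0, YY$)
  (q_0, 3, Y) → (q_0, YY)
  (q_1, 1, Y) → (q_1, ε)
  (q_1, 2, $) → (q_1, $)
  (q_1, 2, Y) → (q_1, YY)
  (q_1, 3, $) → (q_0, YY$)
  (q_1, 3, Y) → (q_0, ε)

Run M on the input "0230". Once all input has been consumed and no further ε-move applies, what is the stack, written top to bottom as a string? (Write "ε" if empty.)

(q_0, 0230, $) ⊢ (q_0, 230, $) ⊢ (q_0, 30, YY$) ⊢ (q_0, 0, YYY$) ⊢ (q_0, ε, YY$)
All input consumed in state q_0 with stack YY$.

YY$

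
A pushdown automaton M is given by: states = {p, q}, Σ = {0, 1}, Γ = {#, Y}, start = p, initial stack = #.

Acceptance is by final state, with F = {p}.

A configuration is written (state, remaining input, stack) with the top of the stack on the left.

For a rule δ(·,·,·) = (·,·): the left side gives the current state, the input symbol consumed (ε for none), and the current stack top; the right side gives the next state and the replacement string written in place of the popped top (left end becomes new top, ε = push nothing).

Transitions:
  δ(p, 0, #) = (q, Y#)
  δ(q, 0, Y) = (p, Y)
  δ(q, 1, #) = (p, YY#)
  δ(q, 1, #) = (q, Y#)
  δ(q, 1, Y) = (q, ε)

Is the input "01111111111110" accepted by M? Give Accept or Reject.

One accepting computation: (p, 01111111111110, #) ⊢ (q, 1111111111110, Y#) ⊢ (q, 111111111110, #) ⊢ (q, 11111111110, Y#) ⊢ (q, 1111111110, #) ⊢ (q, 111111110, Y#) ⊢ (q, 11111110, #) ⊢ (q, 1111110, Y#) ⊢ (q, 111110, #) ⊢ (q, 11110, Y#) ⊢ (q, 1110, #) ⊢ (q, 110, Y#) ⊢ (q, 10, #) ⊢ (q, 0, Y#) ⊢ (p, ε, Y#)
All input consumed and state p ∈ F.

Accept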